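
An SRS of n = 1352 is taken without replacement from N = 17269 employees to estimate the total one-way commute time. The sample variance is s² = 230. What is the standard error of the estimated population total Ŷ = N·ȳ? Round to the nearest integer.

Var(Ŷ) = N²·Var(ȳ) = N²·(1 − n/N)·s²/n.
f = 1352/17269 = 0.07829058; Var(ȳ) = 0.92170942·230/1352 = 0.15679968.
Var(Ŷ) = 17269² · 0.15679968 = 4.6760544 × 10^7.
SE(Ŷ) = √(4.6760544 × 10^7) = 6838.

6838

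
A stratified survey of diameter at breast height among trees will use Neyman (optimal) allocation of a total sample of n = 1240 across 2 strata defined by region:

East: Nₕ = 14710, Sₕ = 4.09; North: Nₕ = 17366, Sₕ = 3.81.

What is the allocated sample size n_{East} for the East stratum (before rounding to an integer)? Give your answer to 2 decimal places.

Neyman allocation: nₕ = n·NₕSₕ / Σⱼ NⱼSⱼ.
Σ NⱼSⱼ = 14710·4.09 + 17366·3.81 = 126328.36.
n_{East} = 1240·14710·4.09 / 126328.36 = 590.55.

590.55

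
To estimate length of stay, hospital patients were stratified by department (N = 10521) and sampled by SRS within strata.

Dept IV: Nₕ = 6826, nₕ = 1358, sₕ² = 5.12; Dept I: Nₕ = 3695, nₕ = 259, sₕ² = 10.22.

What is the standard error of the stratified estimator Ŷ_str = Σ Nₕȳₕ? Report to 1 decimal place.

801.1

Var(Ŷ_str) = Σₕ Nₕ²(1 − fₕ)sₕ²/nₕ.
Dept IV: 6826²·(1 − 1358/6826)·5.12/1358 = 140722.97.
Dept I: 3695²·(1 − 259/3695)·10.22/259 = 500978.09.
Sum = 641701.06.
SE = √(641701.06) = 801.1.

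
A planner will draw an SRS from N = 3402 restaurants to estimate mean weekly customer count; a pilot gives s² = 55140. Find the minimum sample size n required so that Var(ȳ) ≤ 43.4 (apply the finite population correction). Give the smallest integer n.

Without fpc, n₀ = s²/D = 55140/43.4 = 1270.5069.
With fpc, (1 − n/N)·s²/n ≤ D requires n ≥ n₀/(1 + n₀/N) = 1270.5069/(1 + 1270.5069/3402) = 925.0419.
Rounding up, n = 926.

926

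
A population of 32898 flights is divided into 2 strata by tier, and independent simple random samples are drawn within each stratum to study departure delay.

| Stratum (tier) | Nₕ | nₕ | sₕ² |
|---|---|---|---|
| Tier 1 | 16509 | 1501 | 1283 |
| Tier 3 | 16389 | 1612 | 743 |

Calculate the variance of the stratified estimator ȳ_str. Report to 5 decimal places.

0.29882

Var(ȳ_str) = Σₕ Wₕ²(1 − fₕ)sₕ²/nₕ with Wₕ = Nₕ/N, N = 32898.
Tier 1: Wₕ = 0.50182382; term = 0.50182382²·(1 − 0.09092010)·1283/1501 = 0.19568186.
Tier 3: Wₕ = 0.49817618; term = 0.49817618²·(1 − 0.09835866)·743/1612 = 0.10313914.
Sum = 0.298821.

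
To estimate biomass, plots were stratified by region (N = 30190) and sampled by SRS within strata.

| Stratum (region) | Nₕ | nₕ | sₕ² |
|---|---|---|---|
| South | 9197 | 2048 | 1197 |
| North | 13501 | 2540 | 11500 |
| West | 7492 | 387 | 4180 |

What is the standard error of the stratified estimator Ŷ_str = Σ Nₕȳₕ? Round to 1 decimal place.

35824.3

Var(Ŷ_str) = Σₕ Nₕ²(1 − fₕ)sₕ²/nₕ.
South: 9197²·(1 − 2048/9197)·1197/2048 = 3.8428699 × 10^7.
North: 13501²·(1 − 2540/13501)·11500/2540 = 6.7000839 × 10^8.
West: 7492²·(1 − 387/7492)·4180/387 = 5.7494615 × 10^8.
Sum = 1.2833832 × 10^9.
SE = √(1.2833832 × 10^9) = 35824.3.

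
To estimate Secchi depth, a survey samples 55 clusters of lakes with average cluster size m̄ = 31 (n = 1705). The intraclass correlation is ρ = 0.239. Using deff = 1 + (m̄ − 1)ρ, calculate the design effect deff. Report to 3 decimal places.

deff = 1 + (31 − 1)·0.239 = 1 + 7.17 = 8.17.

8.170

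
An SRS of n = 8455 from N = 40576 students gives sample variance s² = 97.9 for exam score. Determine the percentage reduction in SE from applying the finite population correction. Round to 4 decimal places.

11.0267

f = n/N = 8455/40576 = 0.20837441.
SE_no-fpc = √(s²/n) = 0.10760552; SE_fpc = √((1−f)s²/n) = 0.095740227.
Ratio = √(1−f) = 0.88973344. Reduction = 100·(1 − 0.88973344) = 11.0267%.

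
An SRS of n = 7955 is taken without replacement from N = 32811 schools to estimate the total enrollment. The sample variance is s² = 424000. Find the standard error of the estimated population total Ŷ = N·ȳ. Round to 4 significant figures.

208500

Var(Ŷ) = N²·Var(ȳ) = N²·(1 − n/N)·s²/n.
f = 7955/32811 = 0.24244918; Var(ȳ) = 0.75755082·424000/7955 = 40.377316.
Var(Ŷ) = 32811² · 40.377316 = 4.3468673 × 10^10.
SE(Ŷ) = √(4.3468673 × 10^10) = 208500.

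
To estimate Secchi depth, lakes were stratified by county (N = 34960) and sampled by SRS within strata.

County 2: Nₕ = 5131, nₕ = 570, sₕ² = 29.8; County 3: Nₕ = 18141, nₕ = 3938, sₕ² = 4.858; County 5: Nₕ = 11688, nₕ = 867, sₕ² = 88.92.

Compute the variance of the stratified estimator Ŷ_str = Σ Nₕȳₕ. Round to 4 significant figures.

1.451 × 10^7

Var(Ŷ_str) = Σₕ Nₕ²(1 − fₕ)sₕ²/nₕ.
County 2: 5131²·(1 − 570/5131)·29.8/570 = 1.2234987 × 10^6.
County 3: 18141²·(1 − 3938/18141)·4.858/3938 = 317850.65.
County 5: 11688²·(1 − 867/11688)·88.92/867 = 1.2971433 × 10^7.
Sum = 1.4512782 × 10^7.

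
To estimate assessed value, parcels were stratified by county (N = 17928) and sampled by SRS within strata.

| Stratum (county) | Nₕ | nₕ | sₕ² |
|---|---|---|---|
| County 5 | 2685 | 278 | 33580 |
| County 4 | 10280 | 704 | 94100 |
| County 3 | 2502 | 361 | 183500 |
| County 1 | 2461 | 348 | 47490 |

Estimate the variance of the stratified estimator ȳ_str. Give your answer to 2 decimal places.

Var(ȳ_str) = Σₕ Wₕ²(1 − fₕ)sₕ²/nₕ with Wₕ = Nₕ/N, N = 17928.
County 5: Wₕ = 0.14976573; term = 0.14976573²·(1 − 0.10353818)·33580/278 = 2.4288047.
County 4: Wₕ = 0.57340473; term = 0.57340473²·(1 − 0.06848249)·94100/704 = 40.938368.
County 3: Wₕ = 0.13955823; term = 0.13955823²·(1 − 0.14428457)·183500/361 = 8.4716724.
County 1: Wₕ = 0.13727131; term = 0.13727131²·(1 − 0.14140593)·47490/348 = 2.207854.
Sum = 54.046699.

54.05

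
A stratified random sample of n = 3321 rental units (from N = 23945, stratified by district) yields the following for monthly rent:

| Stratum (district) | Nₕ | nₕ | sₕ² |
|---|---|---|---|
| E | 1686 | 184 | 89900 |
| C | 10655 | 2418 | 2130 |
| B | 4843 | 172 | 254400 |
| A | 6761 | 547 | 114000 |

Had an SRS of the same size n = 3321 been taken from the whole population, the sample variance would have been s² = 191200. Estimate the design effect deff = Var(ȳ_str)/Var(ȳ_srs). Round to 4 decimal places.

1.5310

Var(ȳ_str) = Σ Wₕ²(1−fₕ)sₕ²/nₕ with Wₕ = Nₕ/23945:
  E: (1686/23945)²·(1−184/1686)·89900/184 = 2.1579416
  C: (10655/23945)²·(1−2418/10655)·2130/2418 = 0.13483919
  B: (4843/23945)²·(1−172/4843)·254400/172 = 58.355704
  A: (6761/23945)²·(1−547/6761)·114000/547 = 15.27109
  → Var(ȳ_str) = 75.919575.
Var(ȳ_srs) = (1 − 3321/23945)·191200/3321 = 49.588055.
deff = 75.919575 / 49.588055 = 1.5310.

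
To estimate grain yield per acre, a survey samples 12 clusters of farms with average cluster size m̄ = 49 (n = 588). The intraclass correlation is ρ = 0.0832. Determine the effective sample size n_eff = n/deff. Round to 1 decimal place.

117.8

deff = 1 + (49 − 1)·0.0832 = 1 + 3.9936 = 4.9936.
n_eff = 588 / 4.9936 = 117.8.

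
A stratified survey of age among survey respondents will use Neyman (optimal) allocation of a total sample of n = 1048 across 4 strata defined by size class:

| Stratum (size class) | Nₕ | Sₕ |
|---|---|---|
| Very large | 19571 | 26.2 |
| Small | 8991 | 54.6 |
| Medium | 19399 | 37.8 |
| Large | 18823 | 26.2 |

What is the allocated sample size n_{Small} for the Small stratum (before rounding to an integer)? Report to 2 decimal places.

230.69

Neyman allocation: nₕ = n·NₕSₕ / Σⱼ NⱼSⱼ.
Σ NⱼSⱼ = 19571·26.2 + 8991·54.6 + 19399·37.8 + 18823·26.2 = 2.2301136 × 10^6.
n_{Small} = 1048·8991·54.6 / (2.2301136 × 10^6) = 230.69.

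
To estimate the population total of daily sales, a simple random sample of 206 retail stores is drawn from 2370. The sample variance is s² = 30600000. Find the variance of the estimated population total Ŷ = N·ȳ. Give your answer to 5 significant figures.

Var(Ŷ) = N²·Var(ȳ) = N²·(1 − n/N)·s²/n.
f = 206/2370 = 0.08691983; Var(ȳ) = 0.91308017·30600000/206 = 135632.3.
Var(Ŷ) = 2370² · 135632.3 = 7.6183307 × 10^11.

7.6183 × 10^11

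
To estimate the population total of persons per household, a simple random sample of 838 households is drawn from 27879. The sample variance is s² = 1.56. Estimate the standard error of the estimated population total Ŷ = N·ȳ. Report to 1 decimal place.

Var(Ŷ) = N²·Var(ȳ) = N²·(1 − n/N)·s²/n.
f = 838/27879 = 0.03005847; Var(ȳ) = 0.96994153·1.56/838 = 0.0018056191.
Var(Ŷ) = 27879² · 0.0018056191 = 1.4033969 × 10^6.
SE(Ŷ) = √(1.4033969 × 10^6) = 1184.7.

1184.7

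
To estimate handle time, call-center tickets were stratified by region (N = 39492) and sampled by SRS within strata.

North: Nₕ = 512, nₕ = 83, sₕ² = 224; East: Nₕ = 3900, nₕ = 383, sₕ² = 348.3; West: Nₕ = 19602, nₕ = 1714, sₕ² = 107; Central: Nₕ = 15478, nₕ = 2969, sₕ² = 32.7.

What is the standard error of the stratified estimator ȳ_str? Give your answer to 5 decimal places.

0.15421

Var(ȳ_str) = Σₕ Wₕ²(1 − fₕ)sₕ²/nₕ with Wₕ = Nₕ/N, N = 39492.
North: Wₕ = 0.01296465; term = 0.01296465²·(1 − 0.16210938)·224/83 = 3.8008342 × 10^-4.
East: Wₕ = 0.09875418; term = 0.09875418²·(1 − 0.09820513)·348.3/383 = 0.007997853.
West: Wₕ = 0.49635369; term = 0.49635369²·(1 − 0.08744006)·107/1714 = 0.014035144.
Central: Wₕ = 0.39192748; term = 0.39192748²·(1 − 0.19182065)·32.7/2969 = 0.0013672777.
Sum = 0.023780358.
SE = √(0.023780358) = 0.15421.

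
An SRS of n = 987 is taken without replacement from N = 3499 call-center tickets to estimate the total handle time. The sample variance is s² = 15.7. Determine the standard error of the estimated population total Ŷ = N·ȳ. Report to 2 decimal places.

Var(Ŷ) = N²·Var(ȳ) = N²·(1 − n/N)·s²/n.
f = 987/3499 = 0.28208059; Var(ȳ) = 0.71791941·15.7/987 = 0.011419792.
Var(Ŷ) = 3499² · 0.011419792 = 139812.52.
SE(Ŷ) = √(139812.52) = 373.92.

373.92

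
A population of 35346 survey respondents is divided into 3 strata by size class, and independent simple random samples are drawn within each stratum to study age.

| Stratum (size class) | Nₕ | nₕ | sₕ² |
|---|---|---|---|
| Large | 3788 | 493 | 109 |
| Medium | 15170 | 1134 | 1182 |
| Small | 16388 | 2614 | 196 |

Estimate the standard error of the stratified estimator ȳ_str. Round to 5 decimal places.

0.43977

Var(ȳ_str) = Σₕ Wₕ²(1 − fₕ)sₕ²/nₕ with Wₕ = Nₕ/N, N = 35346.
Large: Wₕ = 0.10716913; term = 0.10716913²·(1 − 0.13014784)·109/493 = 0.0022088408.
Medium: Wₕ = 0.42918576; term = 0.42918576²·(1 − 0.07475280)·1182/1134 = 0.17764493.
Small: Wₕ = 0.46364511; term = 0.46364511²·(1 − 0.15950696)·196/2614 = 0.013547401.
Sum = 0.19340117.
SE = √(0.19340117) = 0.43977.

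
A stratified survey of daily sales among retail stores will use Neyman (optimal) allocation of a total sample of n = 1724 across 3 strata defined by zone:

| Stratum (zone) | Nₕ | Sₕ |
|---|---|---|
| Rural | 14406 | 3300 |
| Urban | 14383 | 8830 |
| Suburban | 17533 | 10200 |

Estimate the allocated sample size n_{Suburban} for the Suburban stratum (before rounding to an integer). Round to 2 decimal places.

872.48

Neyman allocation: nₕ = n·NₕSₕ / Σⱼ NⱼSⱼ.
Σ NⱼSⱼ = 14406·3300 + 14383·8830 + 17533·10200 = 3.5337829 × 10^8.
n_{Suburban} = 1724·17533·10200 / (3.5337829 × 10^8) = 872.48.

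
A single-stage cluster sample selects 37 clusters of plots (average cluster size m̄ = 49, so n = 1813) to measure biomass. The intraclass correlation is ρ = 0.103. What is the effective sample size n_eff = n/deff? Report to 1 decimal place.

deff = 1 + (49 − 1)·0.103 = 1 + 4.944 = 5.944.
n_eff = 1813 / 5.944 = 305.0.

305.0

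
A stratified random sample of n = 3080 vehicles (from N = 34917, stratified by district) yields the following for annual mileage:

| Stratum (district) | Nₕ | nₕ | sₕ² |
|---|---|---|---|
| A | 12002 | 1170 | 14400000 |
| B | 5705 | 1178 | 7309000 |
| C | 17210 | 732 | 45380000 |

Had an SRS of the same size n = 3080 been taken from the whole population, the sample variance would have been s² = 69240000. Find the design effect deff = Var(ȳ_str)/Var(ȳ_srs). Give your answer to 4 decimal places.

0.7739

Var(ȳ_str) = Σ Wₕ²(1−fₕ)sₕ²/nₕ with Wₕ = Nₕ/34917:
  A: (12002/34917)²·(1−1170/12002)·14400000/1170 = 1312.3965
  B: (5705/34917)²·(1−1178/5705)·7309000/1178 = 131.43317
  C: (17210/34917)²·(1−732/17210)·45380000/732 = 14419.989
  → Var(ȳ_str) = 15863.819.
Var(ȳ_srs) = (1 − 3080/34917)·69240000/3080 = 20497.531.
deff = 15863.819 / 20497.531 = 0.7739.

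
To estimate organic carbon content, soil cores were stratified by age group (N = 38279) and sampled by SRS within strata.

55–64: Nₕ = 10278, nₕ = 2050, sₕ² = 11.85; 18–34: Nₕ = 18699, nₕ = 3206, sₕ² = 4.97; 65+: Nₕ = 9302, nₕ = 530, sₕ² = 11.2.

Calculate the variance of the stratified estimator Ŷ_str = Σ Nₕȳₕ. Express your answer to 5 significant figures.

2.6623 × 10^6

Var(Ŷ_str) = Σₕ Nₕ²(1 − fₕ)sₕ²/nₕ.
55–64: 10278²·(1 − 2050/10278)·11.85/2050 = 488840.73.
18–34: 18699²·(1 − 3206/18699)·4.97/3206 = 449103.84.
65+: 9302²·(1 − 530/9302)·11.2/530 = 1.724317 × 10^6.
Sum = 2.6622616 × 10^6.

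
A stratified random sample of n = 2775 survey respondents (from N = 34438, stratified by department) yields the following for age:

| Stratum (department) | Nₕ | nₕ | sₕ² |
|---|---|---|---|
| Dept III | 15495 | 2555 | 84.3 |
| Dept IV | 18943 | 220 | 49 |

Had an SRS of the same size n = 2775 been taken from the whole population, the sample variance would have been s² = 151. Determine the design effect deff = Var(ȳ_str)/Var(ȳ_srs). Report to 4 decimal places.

1.4429

Var(ȳ_str) = Σ Wₕ²(1−fₕ)sₕ²/nₕ with Wₕ = Nₕ/34438:
  Dept III: (15495/34438)²·(1−2555/15495)·84.3/2555 = 0.005578105
  Dept IV: (18943/34438)²·(1−220/18943)·49/220 = 0.066607288
  → Var(ȳ_str) = 0.072185393.
Var(ȳ_srs) = (1 − 2775/34438)·151/2775 = 0.050029723.
deff = 0.072185393 / 0.050029723 = 1.4429.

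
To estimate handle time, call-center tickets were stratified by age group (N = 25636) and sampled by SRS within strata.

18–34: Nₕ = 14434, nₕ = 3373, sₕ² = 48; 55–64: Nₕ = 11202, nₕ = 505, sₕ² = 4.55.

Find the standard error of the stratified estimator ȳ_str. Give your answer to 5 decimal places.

Var(ȳ_str) = Σₕ Wₕ²(1 − fₕ)sₕ²/nₕ with Wₕ = Nₕ/N, N = 25636.
18–34: Wₕ = 0.56303636; term = 0.56303636²·(1 − 0.23368436)·48/3373 = 0.0034570484.
55–64: Wₕ = 0.43696364; term = 0.43696364²·(1 − 0.04508124)·4.55/505 = 0.0016427711.
Sum = 0.0050998195.
SE = √(0.0050998195) = 0.07141.

0.07141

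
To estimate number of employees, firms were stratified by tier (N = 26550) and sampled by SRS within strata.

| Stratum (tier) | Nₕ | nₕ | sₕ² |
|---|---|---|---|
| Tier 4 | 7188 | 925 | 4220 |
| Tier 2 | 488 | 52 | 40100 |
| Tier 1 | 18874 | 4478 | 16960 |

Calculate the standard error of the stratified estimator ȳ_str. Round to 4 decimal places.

Var(ȳ_str) = Σₕ Wₕ²(1 − fₕ)sₕ²/nₕ with Wₕ = Nₕ/N, N = 26550.
Tier 4: Wₕ = 0.27073446; term = 0.27073446²·(1 − 0.12868670)·4220/925 = 0.29136149.
Tier 2: Wₕ = 0.01838041; term = 0.01838041²·(1 − 0.10655738)·40100/52 = 0.23276533.
Tier 1: Wₕ = 0.71088512; term = 0.71088512²·(1 − 0.23725760)·16960/4478 = 1.4598845.
Sum = 1.9840113.
SE = √(1.9840113) = 1.4085.

1.4085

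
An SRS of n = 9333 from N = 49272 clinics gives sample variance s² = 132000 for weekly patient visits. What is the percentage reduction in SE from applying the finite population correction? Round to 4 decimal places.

f = n/N = 9333/49272 = 0.18941792.
SE_no-fpc = √(s²/n) = 3.7607662; SE_fpc = √((1−f)s²/n) = 3.3859055.
Ratio = √(1−f) = 0.90032332. Reduction = 100·(1 − 0.90032332) = 9.9677%.

9.9677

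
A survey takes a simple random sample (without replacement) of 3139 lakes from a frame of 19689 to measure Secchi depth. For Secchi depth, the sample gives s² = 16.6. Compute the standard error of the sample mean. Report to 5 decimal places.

Under SRS without replacement, Var(ȳ) = (1 − f)·s²/n with f = n/N = 3139/19689 = 0.15942912.
Var(ȳ) = (1 − 0.15942912)·16.6/3139 = 0.84057088·0.0052883084 = 0.004445198.
SE(ȳ) = √(0.004445198) = 0.06667.

0.06667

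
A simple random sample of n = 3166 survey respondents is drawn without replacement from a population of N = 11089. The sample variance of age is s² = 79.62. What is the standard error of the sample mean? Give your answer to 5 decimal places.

Under SRS without replacement, Var(ȳ) = (1 − f)·s²/n with f = n/N = 3166/11089 = 0.28550816.
Var(ȳ) = (1 − 0.28550816)·79.62/3166 = 0.71449184·0.025148452 = 0.017968364.
SE(ȳ) = √(0.017968364) = 0.13405.

0.13405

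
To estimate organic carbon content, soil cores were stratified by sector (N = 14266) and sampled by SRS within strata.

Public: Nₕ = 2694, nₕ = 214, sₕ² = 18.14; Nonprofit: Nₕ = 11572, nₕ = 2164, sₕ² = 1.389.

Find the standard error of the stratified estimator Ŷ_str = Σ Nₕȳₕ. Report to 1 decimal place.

Var(Ŷ_str) = Σₕ Nₕ²(1 − fₕ)sₕ²/nₕ.
Public: 2694²·(1 − 214/2694)·18.14/214 = 566334.19.
Nonprofit: 11572²·(1 − 2164/11572)·1.389/2164 = 69879.65.
Sum = 636213.84.
SE = √(636213.84) = 797.6.

797.6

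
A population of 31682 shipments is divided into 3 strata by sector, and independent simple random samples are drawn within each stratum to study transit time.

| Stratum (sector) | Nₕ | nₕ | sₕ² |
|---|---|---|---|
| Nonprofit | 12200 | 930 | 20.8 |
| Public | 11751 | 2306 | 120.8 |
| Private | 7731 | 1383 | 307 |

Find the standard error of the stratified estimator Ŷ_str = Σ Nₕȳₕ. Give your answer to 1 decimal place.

4447.8

Var(Ŷ_str) = Σₕ Nₕ²(1 − fₕ)sₕ²/nₕ.
Nonprofit: 12200²·(1 − 930/12200)·20.8/930 = 3.0751346 × 10^6.
Public: 11751²·(1 − 2306/11751)·120.8/2306 = 5.8141257 × 10^6.
Private: 7731²·(1 − 1383/7731)·307/1383 = 1.0894036 × 10^7.
Sum = 1.9783296 × 10^7.
SE = √(1.9783296 × 10^7) = 4447.8.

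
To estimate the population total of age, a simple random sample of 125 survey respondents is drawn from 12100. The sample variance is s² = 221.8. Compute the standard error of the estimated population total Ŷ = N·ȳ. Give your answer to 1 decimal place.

16034.5

Var(Ŷ) = N²·Var(ȳ) = N²·(1 − n/N)·s²/n.
f = 125/12100 = 0.01033058; Var(ȳ) = 0.98966942·221.8/125 = 1.7560694.
Var(Ŷ) = 12100² · 1.7560694 = 2.5710612 × 10^8.
SE(Ŷ) = √(2.5710612 × 10^8) = 16034.5.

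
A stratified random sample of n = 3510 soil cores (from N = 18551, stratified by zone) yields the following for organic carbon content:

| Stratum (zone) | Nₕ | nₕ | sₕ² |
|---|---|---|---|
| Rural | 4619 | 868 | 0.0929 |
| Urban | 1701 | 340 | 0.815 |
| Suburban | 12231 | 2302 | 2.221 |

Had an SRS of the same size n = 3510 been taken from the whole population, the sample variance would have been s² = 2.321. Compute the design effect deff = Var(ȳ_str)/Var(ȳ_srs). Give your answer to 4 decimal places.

Var(ȳ_str) = Σ Wₕ²(1−fₕ)sₕ²/nₕ with Wₕ = Nₕ/18551:
  Rural: (4619/18551)²·(1−868/4619)·0.0929/868 = 5.388357 × 10^-6
  Urban: (1701/18551)²·(1−340/1701)·0.815/340 = 1.6125251 × 10^-5
  Suburban: (12231/18551)²·(1−2302/12231)·2.221/2302 = 3.4046782 × 10^-4
  → Var(ȳ_str) = 3.6198143 × 10^-4.
Var(ȳ_srs) = (1 − 3510/18551)·2.321/3510 = 5.3613901 × 10^-4.
deff = (3.6198143 × 10^-4) / (5.3613901 × 10^-4) = 0.6752.

0.6752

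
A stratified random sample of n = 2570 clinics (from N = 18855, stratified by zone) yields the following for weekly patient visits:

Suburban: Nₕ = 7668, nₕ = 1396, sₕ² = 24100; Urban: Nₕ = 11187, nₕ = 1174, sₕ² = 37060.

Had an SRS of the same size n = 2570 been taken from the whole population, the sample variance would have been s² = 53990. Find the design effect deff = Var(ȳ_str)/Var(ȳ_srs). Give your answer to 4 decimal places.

Var(ȳ_str) = Σ Wₕ²(1−fₕ)sₕ²/nₕ with Wₕ = Nₕ/18855:
  Suburban: (7668/18855)²·(1−1396/7668)·24100/1396 = 2.3354292
  Urban: (11187/18855)²·(1−1174/11187)·37060/1174 = 9.9463125
  → Var(ȳ_str) = 12.281742.
Var(ȳ_srs) = (1 − 2570/18855)·53990/2570 = 18.144351.
deff = 12.281742 / 18.144351 = 0.6769.

0.6769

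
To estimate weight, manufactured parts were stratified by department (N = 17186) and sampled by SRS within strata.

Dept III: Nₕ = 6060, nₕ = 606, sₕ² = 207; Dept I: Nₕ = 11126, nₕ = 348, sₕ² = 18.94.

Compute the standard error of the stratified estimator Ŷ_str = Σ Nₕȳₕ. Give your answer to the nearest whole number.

Var(Ŷ_str) = Σₕ Nₕ²(1 − fₕ)sₕ²/nₕ.
Dept III: 6060²·(1 − 606/6060)·207/606 = 1.128978 × 10^7.
Dept I: 11126²·(1 − 348/11126)·18.94/348 = 6.5264643 × 10^6.
Sum = 1.7816244 × 10^7.
SE = √(1.7816244 × 10^7) = 4221.

4221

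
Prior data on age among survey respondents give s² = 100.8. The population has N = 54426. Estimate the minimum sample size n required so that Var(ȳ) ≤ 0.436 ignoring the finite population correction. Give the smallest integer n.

Without fpc, n₀ = s²/D = 100.8/0.436 = 231.1927.
Rounding up, n = 232.

232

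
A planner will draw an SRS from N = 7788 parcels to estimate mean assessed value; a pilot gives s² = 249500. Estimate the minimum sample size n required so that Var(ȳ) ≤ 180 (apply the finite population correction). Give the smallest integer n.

1177

Without fpc, n₀ = s²/D = 249500/180 = 1386.1111.
With fpc, (1 − n/N)·s²/n ≤ D requires n ≥ n₀/(1 + n₀/N) = 1386.1111/(1 + 1386.1111/7788) = 1176.6844.
Rounding up, n = 1177.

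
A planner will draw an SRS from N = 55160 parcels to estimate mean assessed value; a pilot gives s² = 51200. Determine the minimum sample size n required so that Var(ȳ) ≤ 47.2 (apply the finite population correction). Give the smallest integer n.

1064

Without fpc, n₀ = s²/D = 51200/47.2 = 1084.7458.
With fpc, (1 − n/N)·s²/n ≤ D requires n ≥ n₀/(1 + n₀/N) = 1084.7458/(1 + 1084.7458/55160) = 1063.8252.
Rounding up, n = 1064.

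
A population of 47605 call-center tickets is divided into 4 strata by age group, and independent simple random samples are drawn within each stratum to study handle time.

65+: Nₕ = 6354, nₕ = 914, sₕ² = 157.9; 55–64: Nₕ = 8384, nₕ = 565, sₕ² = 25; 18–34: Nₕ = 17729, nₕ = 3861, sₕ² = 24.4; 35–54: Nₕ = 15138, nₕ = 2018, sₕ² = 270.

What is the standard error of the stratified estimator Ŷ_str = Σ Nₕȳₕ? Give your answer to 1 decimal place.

Var(Ŷ_str) = Σₕ Nₕ²(1 − fₕ)sₕ²/nₕ.
65+: 6354²·(1 − 914/6354)·157.9/914 = 5.9714809 × 10^6.
55–64: 8384²·(1 − 565/8384)·25/565 = 2.9006414 × 10^6.
18–34: 17729²·(1 − 3861/17729)·24.4/3861 = 1.5537749 × 10^6.
35–54: 15138²·(1 − 2018/15138)·270/2018 = 2.6573266 × 10^7.
Sum = 3.6999163 × 10^7.
SE = √(3.6999163 × 10^7) = 6082.7.

6082.7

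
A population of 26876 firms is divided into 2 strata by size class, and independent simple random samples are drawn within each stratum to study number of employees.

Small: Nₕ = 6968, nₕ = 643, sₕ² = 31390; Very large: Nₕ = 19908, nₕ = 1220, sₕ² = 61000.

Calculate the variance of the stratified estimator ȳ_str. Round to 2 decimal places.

Var(ȳ_str) = Σₕ Wₕ²(1 − fₕ)sₕ²/nₕ with Wₕ = Nₕ/N, N = 26876.
Small: Wₕ = 0.25926477; term = 0.25926477²·(1 − 0.09227899)·31390/643 = 2.9786519.
Very large: Wₕ = 0.74073523; term = 0.74073523²·(1 − 0.06128190)·61000/1220 = 25.7532.
Sum = 28.731852.

28.73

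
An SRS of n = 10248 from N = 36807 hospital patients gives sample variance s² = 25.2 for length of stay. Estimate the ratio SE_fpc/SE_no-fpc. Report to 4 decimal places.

0.8495

f = n/N = 10248/36807 = 0.27842530.
SE_no-fpc = √(s²/n) = 0.04958847; SE_fpc = √((1−f)s²/n) = 0.0421232.
Ratio = √(1−f) = 0.84945553.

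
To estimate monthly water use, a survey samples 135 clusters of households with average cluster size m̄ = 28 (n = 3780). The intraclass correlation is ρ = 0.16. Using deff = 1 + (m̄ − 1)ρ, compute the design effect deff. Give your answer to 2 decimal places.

deff = 1 + (28 − 1)·0.16 = 1 + 4.32 = 5.32.

5.32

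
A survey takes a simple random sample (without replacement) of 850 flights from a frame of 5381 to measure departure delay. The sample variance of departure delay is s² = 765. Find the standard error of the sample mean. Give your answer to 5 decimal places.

Under SRS without replacement, Var(ȳ) = (1 − f)·s²/n with f = n/N = 850/5381 = 0.15796320.
Var(ȳ) = (1 − 0.15796320)·765/850 = 0.84203680·0.9 = 0.75783312.
SE(ȳ) = √(0.75783312) = 0.87054.

0.87054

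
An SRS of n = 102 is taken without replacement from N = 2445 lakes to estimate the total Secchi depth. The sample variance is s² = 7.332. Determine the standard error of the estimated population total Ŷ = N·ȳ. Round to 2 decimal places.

Var(Ŷ) = N²·Var(ȳ) = N²·(1 − n/N)·s²/n.
f = 102/2445 = 0.04171779; Var(ȳ) = 0.95828221·7.332/102 = 0.06888358.
Var(Ŷ) = 2445² · 0.06888358 = 411787.76.
SE(Ŷ) = √(411787.76) = 641.71.

641.71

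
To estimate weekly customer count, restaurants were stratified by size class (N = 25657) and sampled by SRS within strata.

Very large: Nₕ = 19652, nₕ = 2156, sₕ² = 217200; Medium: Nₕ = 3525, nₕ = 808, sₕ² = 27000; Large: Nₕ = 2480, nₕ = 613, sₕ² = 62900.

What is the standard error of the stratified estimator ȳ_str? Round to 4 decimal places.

7.3367

Var(ȳ_str) = Σₕ Wₕ²(1 − fₕ)sₕ²/nₕ with Wₕ = Nₕ/N, N = 25657.
Very large: Wₕ = 0.76595081; term = 0.76595081²·(1 − 0.10970894)·217200/2156 = 52.619273.
Medium: Wₕ = 0.13738941; term = 0.13738941²·(1 − 0.22921986)·27000/808 = 0.48617141.
Large: Wₕ = 0.09665978; term = 0.09665978²·(1 − 0.24717742)·62900/613 = 0.72172944.
Sum = 53.827174.
SE = √(53.827174) = 7.3367.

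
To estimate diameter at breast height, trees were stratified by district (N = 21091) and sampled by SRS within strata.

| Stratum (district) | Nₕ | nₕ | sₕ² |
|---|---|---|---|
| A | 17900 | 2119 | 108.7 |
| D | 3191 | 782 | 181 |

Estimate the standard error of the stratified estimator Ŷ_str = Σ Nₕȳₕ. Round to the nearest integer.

4034

Var(Ŷ_str) = Σₕ Nₕ²(1 − fₕ)sₕ²/nₕ.
A: 17900²·(1 − 2119/17900)·108.7/2119 = 1.4490592 × 10^7.
D: 3191²·(1 − 782/3191)·181/782 = 1.7792437 × 10^6.
Sum = 1.6269836 × 10^7.
SE = √(1.6269836 × 10^7) = 4034.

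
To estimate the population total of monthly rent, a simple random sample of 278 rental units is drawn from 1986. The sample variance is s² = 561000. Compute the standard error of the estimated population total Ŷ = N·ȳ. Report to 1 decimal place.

82735.6

Var(Ŷ) = N²·Var(ȳ) = N²·(1 − n/N)·s²/n.
f = 278/1986 = 0.13997986; Var(ȳ) = 0.86002014·561000/278 = 1735.5083.
Var(Ŷ) = 1986² · 1735.5083 = 6.8451849 × 10^9.
SE(Ŷ) = √(6.8451849 × 10^9) = 82735.6.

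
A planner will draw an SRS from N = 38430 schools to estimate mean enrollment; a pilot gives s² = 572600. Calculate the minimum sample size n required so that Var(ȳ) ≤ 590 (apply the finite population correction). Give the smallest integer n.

Without fpc, n₀ = s²/D = 572600/590 = 970.5085.
With fpc, (1 − n/N)·s²/n ≤ D requires n ≥ n₀/(1 + n₀/N) = 970.5085/(1 + 970.5085/38430) = 946.6031.
Rounding up, n = 947.

947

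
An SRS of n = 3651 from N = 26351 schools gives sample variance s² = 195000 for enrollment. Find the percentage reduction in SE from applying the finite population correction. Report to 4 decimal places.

7.1858

f = n/N = 3651/26351 = 0.13855262.
SE_no-fpc = √(s²/n) = 7.3082162; SE_fpc = √((1−f)s²/n) = 6.7830617.
Ratio = √(1−f) = 0.92814190. Reduction = 100·(1 − 0.92814190) = 7.1858%.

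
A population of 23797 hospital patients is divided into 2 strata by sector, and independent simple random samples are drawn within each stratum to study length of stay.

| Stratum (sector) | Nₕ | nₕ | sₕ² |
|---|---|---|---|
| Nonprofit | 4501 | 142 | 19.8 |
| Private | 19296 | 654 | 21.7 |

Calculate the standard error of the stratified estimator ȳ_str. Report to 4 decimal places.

0.1610

Var(ȳ_str) = Σₕ Wₕ²(1 − fₕ)sₕ²/nₕ with Wₕ = Nₕ/N, N = 23797.
Nonprofit: Wₕ = 0.18914149; term = 0.18914149²·(1 − 0.03154854)·19.8/142 = 0.0048309029.
Private: Wₕ = 0.81085851; term = 0.81085851²·(1 − 0.03389303)·21.7/654 = 0.021076445.
Sum = 0.025907348.
SE = √(0.025907348) = 0.1610.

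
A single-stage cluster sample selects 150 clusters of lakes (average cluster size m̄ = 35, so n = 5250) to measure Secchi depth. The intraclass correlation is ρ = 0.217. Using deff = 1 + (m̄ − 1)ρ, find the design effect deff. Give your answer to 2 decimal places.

8.38

deff = 1 + (35 − 1)·0.217 = 1 + 7.378 = 8.378.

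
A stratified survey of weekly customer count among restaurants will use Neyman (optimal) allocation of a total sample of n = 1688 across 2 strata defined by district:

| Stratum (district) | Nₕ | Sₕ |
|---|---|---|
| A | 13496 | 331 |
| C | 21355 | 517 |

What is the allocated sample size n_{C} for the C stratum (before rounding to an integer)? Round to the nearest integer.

1202

Neyman allocation: nₕ = n·NₕSₕ / Σⱼ NⱼSⱼ.
Σ NⱼSⱼ = 13496·331 + 21355·517 = 1.5507711 × 10^7.
n_{C} = 1688·21355·517 / (1.5507711 × 10^7) = 1202.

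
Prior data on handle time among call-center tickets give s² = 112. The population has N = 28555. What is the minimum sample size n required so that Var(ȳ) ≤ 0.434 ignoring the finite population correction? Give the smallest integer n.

Without fpc, n₀ = s²/D = 112/0.434 = 258.0645.
Rounding up, n = 259.

259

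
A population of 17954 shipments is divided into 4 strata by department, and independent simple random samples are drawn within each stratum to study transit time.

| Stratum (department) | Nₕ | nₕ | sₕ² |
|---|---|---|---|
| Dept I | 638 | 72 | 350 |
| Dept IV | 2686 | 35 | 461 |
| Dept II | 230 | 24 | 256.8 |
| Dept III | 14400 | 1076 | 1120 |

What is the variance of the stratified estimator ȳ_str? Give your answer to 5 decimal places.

0.91753

Var(ȳ_str) = Σₕ Wₕ²(1 − fₕ)sₕ²/nₕ with Wₕ = Nₕ/N, N = 17954.
Dept I: Wₕ = 0.03553526; term = 0.03553526²·(1 − 0.11285266)·350/72 = 0.0054456562.
Dept IV: Wₕ = 0.14960454; term = 0.14960454²·(1 − 0.01303053)·461/35 = 0.29095523.
Dept II: Wₕ = 0.01281052; term = 0.01281052²·(1 − 0.10434783)·256.8/24 = 0.001572738.
Dept III: Wₕ = 0.80204968; term = 0.80204968²·(1 − 0.07472222)·1120/1076 = 0.6195558.
Sum = 0.91752942.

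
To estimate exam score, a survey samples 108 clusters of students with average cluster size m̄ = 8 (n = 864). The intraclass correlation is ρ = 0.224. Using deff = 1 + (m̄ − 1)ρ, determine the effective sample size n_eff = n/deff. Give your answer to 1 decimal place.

deff = 1 + (8 − 1)·0.224 = 1 + 1.568 = 2.568.
n_eff = 864 / 2.568 = 336.4.

336.4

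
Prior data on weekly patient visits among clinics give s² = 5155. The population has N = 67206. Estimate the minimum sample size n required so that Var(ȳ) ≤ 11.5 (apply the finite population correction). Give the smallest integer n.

446

Without fpc, n₀ = s²/D = 5155/11.5 = 448.2609.
With fpc, (1 − n/N)·s²/n ≤ D requires n ≥ n₀/(1 + n₀/N) = 448.2609/(1 + 448.2609/67206) = 445.2908.
Rounding up, n = 446.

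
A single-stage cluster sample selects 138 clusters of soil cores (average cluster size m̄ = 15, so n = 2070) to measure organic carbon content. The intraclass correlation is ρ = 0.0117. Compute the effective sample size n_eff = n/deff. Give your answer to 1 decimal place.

1778.7

deff = 1 + (15 − 1)·0.0117 = 1 + 0.1638 = 1.1638.
n_eff = 2070 / 1.1638 = 1778.7.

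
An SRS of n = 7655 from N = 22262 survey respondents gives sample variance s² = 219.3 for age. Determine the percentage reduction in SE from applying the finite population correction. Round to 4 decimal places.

f = n/N = 7655/22262 = 0.34385949.
SE_no-fpc = √(s²/n) = 0.16925703; SE_fpc = √((1−f)s²/n) = 0.13710243.
Ratio = √(1−f) = 0.81002500. Reduction = 100·(1 − 0.81002500) = 18.9975%.

18.9975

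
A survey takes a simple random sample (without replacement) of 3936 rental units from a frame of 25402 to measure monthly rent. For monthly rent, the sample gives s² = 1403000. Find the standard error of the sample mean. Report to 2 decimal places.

17.36

Under SRS without replacement, Var(ȳ) = (1 − f)·s²/n with f = n/N = 3936/25402 = 0.15494843.
Var(ȳ) = (1 − 0.15494843)·1403000/3936 = 0.84505157·356.45325 = 301.22138.
SE(ȳ) = √(301.22138) = 17.36.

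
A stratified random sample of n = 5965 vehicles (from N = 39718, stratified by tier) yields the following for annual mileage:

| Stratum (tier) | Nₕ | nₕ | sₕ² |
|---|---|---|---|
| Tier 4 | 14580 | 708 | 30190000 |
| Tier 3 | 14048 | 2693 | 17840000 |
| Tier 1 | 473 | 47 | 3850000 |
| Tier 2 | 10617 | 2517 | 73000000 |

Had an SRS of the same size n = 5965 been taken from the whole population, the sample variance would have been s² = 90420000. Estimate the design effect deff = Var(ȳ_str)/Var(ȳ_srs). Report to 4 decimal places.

0.5999

Var(ȳ_str) = Σ Wₕ²(1−fₕ)sₕ²/nₕ with Wₕ = Nₕ/39718:
  Tier 4: (14580/39718)²·(1−708/14580)·30190000/708 = 5467.0333
  Tier 3: (14048/39718)²·(1−2693/14048)·17840000/2693 = 669.86208
  Tier 1: (473/39718)²·(1−47/473)·3850000/47 = 10.463064
  Tier 2: (10617/39718)²·(1−2517/10617)·73000000/2517 = 1581.0723
  → Var(ȳ_str) = 7728.4307.
Var(ȳ_srs) = (1 − 5965/39718)·90420000/5965 = 12881.874.
deff = 7728.4307 / 12881.874 = 0.5999.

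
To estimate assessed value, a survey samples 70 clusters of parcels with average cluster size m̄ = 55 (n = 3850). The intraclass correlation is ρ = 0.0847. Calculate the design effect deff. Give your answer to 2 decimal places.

deff = 1 + (55 − 1)·0.0847 = 1 + 4.5738 = 5.5738.

5.57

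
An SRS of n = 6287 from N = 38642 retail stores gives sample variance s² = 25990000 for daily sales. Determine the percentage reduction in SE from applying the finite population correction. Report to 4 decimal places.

f = n/N = 6287/38642 = 0.16269862.
SE_no-fpc = √(s²/n) = 64.295623; SE_fpc = √((1−f)s²/n) = 58.833179.
Ratio = √(1−f) = 0.91504174. Reduction = 100·(1 − 0.91504174) = 8.4958%.

8.4958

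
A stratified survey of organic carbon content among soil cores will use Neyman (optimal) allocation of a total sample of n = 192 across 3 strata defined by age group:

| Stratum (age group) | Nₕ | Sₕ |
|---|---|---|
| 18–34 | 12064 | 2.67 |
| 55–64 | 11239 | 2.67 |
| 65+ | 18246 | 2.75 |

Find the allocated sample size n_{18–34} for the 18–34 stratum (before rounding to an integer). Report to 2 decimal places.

Neyman allocation: nₕ = n·NₕSₕ / Σⱼ NⱼSⱼ.
Σ NⱼSⱼ = 12064·2.67 + 11239·2.67 + 18246·2.75 = 112395.51.
n_{18–34} = 192·12064·2.67 / 112395.51 = 55.02.

55.02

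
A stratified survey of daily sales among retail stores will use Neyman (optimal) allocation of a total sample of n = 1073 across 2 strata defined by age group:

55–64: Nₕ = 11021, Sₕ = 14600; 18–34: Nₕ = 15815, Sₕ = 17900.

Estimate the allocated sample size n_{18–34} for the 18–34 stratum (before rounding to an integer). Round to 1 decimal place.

Neyman allocation: nₕ = n·NₕSₕ / Σⱼ NⱼSⱼ.
Σ NⱼSⱼ = 11021·14600 + 15815·17900 = 4.439951 × 10^8.
n_{18–34} = 1073·15815·17900 / (4.439951 × 10^8) = 684.1.

684.1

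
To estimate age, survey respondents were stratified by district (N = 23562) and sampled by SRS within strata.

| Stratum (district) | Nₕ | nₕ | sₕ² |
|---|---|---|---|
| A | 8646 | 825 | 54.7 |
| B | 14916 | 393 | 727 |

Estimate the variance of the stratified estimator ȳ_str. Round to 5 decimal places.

0.72989

Var(ȳ_str) = Σₕ Wₕ²(1 − fₕ)sₕ²/nₕ with Wₕ = Nₕ/N, N = 23562.
A: Wₕ = 0.36694678; term = 0.36694678²·(1 − 0.09541985)·54.7/825 = 0.0080758193.
B: Wₕ = 0.63305322; term = 0.63305322²·(1 − 0.02634755)·727/393 = 0.72181561.
Sum = 0.72989143.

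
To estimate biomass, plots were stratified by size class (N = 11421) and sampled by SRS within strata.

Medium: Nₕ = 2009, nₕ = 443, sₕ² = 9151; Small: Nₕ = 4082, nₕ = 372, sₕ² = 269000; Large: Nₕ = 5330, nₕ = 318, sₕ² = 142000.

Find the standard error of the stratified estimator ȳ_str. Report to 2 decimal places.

13.26

Var(ȳ_str) = Σₕ Wₕ²(1 − fₕ)sₕ²/nₕ with Wₕ = Nₕ/N, N = 11421.
Medium: Wₕ = 0.17590404; term = 0.17590404²·(1 − 0.22050772)·9151/443 = 0.49822815.
Small: Wₕ = 0.35741179; term = 0.35741179²·(1 − 0.09113180)·269000/372 = 83.955275.
Large: Wₕ = 0.46668418; term = 0.46668418²·(1 − 0.05966229)·142000/318 = 91.451584.
Sum = 175.90509.
SE = √(175.90509) = 13.26.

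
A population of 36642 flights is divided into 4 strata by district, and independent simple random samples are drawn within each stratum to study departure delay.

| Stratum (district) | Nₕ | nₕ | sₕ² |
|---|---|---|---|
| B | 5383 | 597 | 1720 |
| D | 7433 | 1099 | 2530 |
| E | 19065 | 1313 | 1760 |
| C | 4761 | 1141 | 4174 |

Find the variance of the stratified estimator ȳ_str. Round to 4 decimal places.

0.5209

Var(ȳ_str) = Σₕ Wₕ²(1 − fₕ)sₕ²/nₕ with Wₕ = Nₕ/N, N = 36642.
B: Wₕ = 0.14690792; term = 0.14690792²·(1 − 0.11090470)·1720/597 = 0.055283159.
D: Wₕ = 0.20285465; term = 0.20285465²·(1 − 0.14785416)·2530/1099 = 0.080724745.
E: Wₕ = 0.52030457; term = 0.52030457²·(1 − 0.06886966)·1760/1313 = 0.33788872.
C: Wₕ = 0.12993286; term = 0.12993286²·(1 − 0.23965553)·4174/1141 = 0.046958608.
Sum = 0.52085523.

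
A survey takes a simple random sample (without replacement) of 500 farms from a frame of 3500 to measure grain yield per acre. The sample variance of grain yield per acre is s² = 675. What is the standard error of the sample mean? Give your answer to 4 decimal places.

Under SRS without replacement, Var(ȳ) = (1 − f)·s²/n with f = n/N = 500/3500 = 0.14285714.
Var(ȳ) = (1 − 0.14285714)·675/500 = 0.85714286·1.35 = 1.1571429.
SE(ȳ) = √(1.1571429) = 1.0757.

1.0757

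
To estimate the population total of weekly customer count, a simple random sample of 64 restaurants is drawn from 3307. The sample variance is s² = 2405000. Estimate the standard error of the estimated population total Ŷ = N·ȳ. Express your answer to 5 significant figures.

634830

Var(Ŷ) = N²·Var(ȳ) = N²·(1 − n/N)·s²/n.
f = 64/3307 = 0.01935289; Var(ȳ) = 0.98064711·2405000/64 = 36850.88.
Var(Ŷ) = 3307² · 36850.88 = 4.030104 × 10^11.
SE(Ŷ) = √(4.030104 × 10^11) = 634830.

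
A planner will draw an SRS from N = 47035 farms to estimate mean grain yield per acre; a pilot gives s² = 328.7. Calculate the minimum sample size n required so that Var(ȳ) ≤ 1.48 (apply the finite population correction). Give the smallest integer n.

Without fpc, n₀ = s²/D = 328.7/1.48 = 222.0946.
With fpc, (1 − n/N)·s²/n ≤ D requires n ≥ n₀/(1 + n₀/N) = 222.0946/(1 + 222.0946/47035) = 221.0508.
Rounding up, n = 222.

222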